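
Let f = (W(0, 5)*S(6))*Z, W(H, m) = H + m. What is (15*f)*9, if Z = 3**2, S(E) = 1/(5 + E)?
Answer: 6075/11 ≈ 552.27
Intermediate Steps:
Z = 9
f = 45/11 (f = ((0 + 5)/(5 + 6))*9 = (5/11)*9 = 45/11 ≈ 4.0909)
(15*f)*9 = (15*(45/11))*9 = (675/11)*9 = 6075/11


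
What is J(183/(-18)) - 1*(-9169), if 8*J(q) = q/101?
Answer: 44451251/4848 ≈ 9169.0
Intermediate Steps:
J(q) = q/808 (J(q) = (q/101)/8 = q/808)
J(183/(-18)) - 1*(-9169) = (183/(-18))/808 - 1*(-9169) = (183*(-1/18))/808 + 9169 = (1/808)*(-61/6) + 9169 = -61/4848 + 9169 = 44451251/4848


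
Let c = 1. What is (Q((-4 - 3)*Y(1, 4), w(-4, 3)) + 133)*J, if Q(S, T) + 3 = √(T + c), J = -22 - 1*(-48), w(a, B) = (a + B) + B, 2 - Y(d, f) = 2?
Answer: 3380 + 26*√3 ≈ 3425.0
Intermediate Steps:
Y(d, f) = 0 (Y(d, f) = 2 - 1*2 = 2 - 2 = 0)
w(a, B) = a + 2*B (w(a, B) = (B + a) + B = a + 2*B)
J = 26 (J = -22 + 48 = 26)
Q(S, T) = -3 + √(1 + T) (Q(S, T) = -3 + √(T + 1) = -3 + √(1 + T))
(Q((-4 - 3)*Y(1, 4), w(-4, 3)) + 133)*J = ((-3 + √(1 + (-4 + 2*3))) + 133)*26 = ((-3 + √(1 + (-4 + 6))) + 133)*26 = ((-3 + √(1 + 2)) + 133)*26 = ((-3 + √3) + 133)*26 = (130 + √3)*26 = 3380 + 26*√3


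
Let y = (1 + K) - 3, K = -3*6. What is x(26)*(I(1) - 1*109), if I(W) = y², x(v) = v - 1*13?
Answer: 3783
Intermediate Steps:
x(v) = -13 + v (x(v) = v - 13 = -13 + v)
K = -18
y = -20 (y = (1 - 18) - 3 = -17 - 3 = -20)
I(W) = 400 (I(W) = (-20)² = 400)
x(26)*(I(1) - 1*109) = (-13 + 26)*(400 - 1*109) = 13*(400 - 109) = 13*291 = 3783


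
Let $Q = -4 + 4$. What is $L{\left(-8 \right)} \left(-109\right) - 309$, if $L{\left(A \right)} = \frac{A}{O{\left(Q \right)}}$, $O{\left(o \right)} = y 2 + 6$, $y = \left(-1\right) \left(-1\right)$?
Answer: $-200$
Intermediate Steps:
$Q = 0$
$y = 1$
$O{\left(o \right)} = 8$ ($O{\left(o \right)} = 1 \cdot 2 + 6 = 2 + 6 = 8$)
$L{\left(A \right)} = \frac{A}{8}$
$L{\left(-8 \right)} \left(-109\right) - 309 = \frac{1}{8} \left(-8\right) \left(-109\right) - 309 = \left(-1\right) \left(-109\right) - 309 = 109 - 309 = -200$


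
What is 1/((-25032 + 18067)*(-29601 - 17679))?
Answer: 1/329305200 ≈ 3.0367e-9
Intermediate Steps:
1/((-25032 + 18067)*(-29601 - 17679)) = 1/(-6965*(-47280)) = 1/329305200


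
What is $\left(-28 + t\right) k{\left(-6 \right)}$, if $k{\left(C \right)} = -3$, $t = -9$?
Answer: $111$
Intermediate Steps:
$\left(-28 + t\right) k{\left(-6 \right)} = \left(-28 - 9\right) \left(-3\right) = \left(-37\right) \left(-3\right) = 111$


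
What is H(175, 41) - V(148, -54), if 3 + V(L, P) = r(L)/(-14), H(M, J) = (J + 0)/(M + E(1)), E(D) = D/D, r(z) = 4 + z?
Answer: 17359/1232 ≈ 14.090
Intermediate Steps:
E(D) = 1
H(M, J) = J/(1 + M) (H(M, J) = (J + 0)/(M + 1) = J/(1 + M))
V(L, P) = -23/7 - L/14 (V(L, P) = -3 + (4 + L)/(-14) = -3 + (4 + L)*(-1/14) = -3 + (-2/7 - L/14) = -23/7 - L/14)
H(175, 41) - V(148, -54) = 41/(1 + 175) - (-23/7 - 1/14*148) = 41/176 - (-23/7 - 74/7) = 41*(1/176) - 1*(-97/7) = 41/176 + 97/7 = 17359/1232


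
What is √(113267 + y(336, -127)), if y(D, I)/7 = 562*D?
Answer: √1435091 ≈ 1198.0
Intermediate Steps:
y(D, I) = 3934*D (y(D, I) = 7*(562*D) = 3934*D)
√(113267 + y(336, -127)) = √(113267 + 3934*336) = √(113267 + 1321824) = √1435091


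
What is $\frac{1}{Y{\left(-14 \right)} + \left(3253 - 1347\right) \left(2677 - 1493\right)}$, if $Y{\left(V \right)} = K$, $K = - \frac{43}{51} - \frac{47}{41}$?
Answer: $\frac{2091}{4718763904} \approx 4.4312 \cdot 10^{-7}$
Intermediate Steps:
$K = - \frac{4160}{2091}$ ($K = \left(-43\right) \frac{1}{51} - \frac{47}{41} = - \frac{43}{51} - \frac{47}{41} = - \frac{4160}{2091} \approx -1.9895$)
$Y{\left(V \right)} = - \frac{4160}{2091}$
$\frac{1}{Y{\left(-14 \right)} + \left(3253 - 1347\right) \left(2677 - 1493\right)} = \frac{1}{- \frac{4160}{2091} + \left(3253 - 1347\right) \left(2677 - 1493\right)} = \frac{1}{- \frac{4160}{2091} + 1906 \cdot 1184} = \frac{1}{- \frac{4160}{2091} + 2256704} = \frac{1}{\frac{4718763904}{2091}} = \frac{2091}{4718763904}$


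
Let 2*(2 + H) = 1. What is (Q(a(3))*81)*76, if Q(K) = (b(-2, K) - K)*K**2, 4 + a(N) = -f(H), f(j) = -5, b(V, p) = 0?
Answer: -6156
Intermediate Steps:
H = -3/2 (H = -2 + (1/2)*1 = -2 + 1/2 = -3/2 ≈ -1.5000)
a(N) = 1 (a(N) = -4 - 1*(-5) = -4 + 5 = 1)
Q(K) = -K**3 (Q(K) = (0 - K)*K**2 = (-K)*K**2 = -K**3)
(Q(a(3))*81)*76 = (-1*1**3*81)*76 = (-1*1*81)*76 = -1*81*76 = -81*76 = -6156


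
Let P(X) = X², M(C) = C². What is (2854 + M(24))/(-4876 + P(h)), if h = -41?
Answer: -686/639 ≈ -1.0736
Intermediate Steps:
(2854 + M(24))/(-4876 + P(h)) = (2854 + 24²)/(-4876 + (-41)²) = (2854 + 576)/(-4876 + 1681) = 3430/(-3195) = 3430*(-1/3195) = -686/639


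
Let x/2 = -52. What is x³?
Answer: -1124864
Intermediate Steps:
x = -104 (x = 2*(-52) = -104)
x³ = (-104)³ = -1124864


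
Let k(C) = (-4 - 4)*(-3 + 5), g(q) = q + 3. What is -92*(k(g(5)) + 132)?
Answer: -10672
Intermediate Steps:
g(q) = 3 + q
k(C) = -16 (k(C) = -8*2 = -16)
-92*(k(g(5)) + 132) = -92*(-16 + 132) = -92*116 = -10672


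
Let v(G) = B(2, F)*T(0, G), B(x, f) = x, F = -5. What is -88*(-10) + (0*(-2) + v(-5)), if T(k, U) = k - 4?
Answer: 872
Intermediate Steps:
T(k, U) = -4 + k
v(G) = -8 (v(G) = 2*(-4 + 0) = 2*(-4) = -8)
-88*(-10) + (0*(-2) + v(-5)) = -88*(-10) + (0*(-2) - 8) = 880 + (0 - 8) = 880 - 8 = 872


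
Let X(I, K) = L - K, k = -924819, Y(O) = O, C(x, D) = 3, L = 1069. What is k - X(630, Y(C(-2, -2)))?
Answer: -925885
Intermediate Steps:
X(I, K) = 1069 - K
k - X(630, Y(C(-2, -2))) = -924819 - (1069 - 1*3) = -924819 - (1069 - 3) = -924819 - 1*1066 = -924819 - 1066 = -925885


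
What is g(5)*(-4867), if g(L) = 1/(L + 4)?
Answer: -4867/9 ≈ -540.78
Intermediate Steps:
g(L) = 1/(4 + L)
g(5)*(-4867) = -4867/(4 + 5) = -4867/9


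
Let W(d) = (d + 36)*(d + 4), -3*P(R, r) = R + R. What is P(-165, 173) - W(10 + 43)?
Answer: -4963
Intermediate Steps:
P(R, r) = -2*R/3 (P(R, r) = -(R + R)/3 = -2*R/3)
W(d) = (4 + d)*(36 + d) (W(d) = (36 + d)*(4 + d) = (4 + d)*(36 + d))
P(-165, 173) - W(10 + 43) = -⅔*(-165) - (144 + (10 + 43)² + 40*(10 + 43)) = 110 - (144 + 53² + 40*53) = 110 - (144 + 2809 + 2120) = 110 - 1*5073 = 110 - 5073 = -4963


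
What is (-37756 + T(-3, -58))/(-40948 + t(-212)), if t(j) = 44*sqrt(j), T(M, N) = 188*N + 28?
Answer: 124461446/104821821 + 267476*I*sqrt(53)/104821821 ≈ 1.1874 + 0.018577*I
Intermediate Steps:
T(M, N) = 28 + 188*N
(-37756 + T(-3, -58))/(-40948 + t(-212)) = (-37756 + (28 + 188*(-58)))/(-40948 + 44*sqrt(-212)) = (-37756 + (28 - 10904))/(-40948 + 44*(2*I*sqrt(53))) = (-37756 - 10876)/(-40948 + 88*I*sqrt(53)) = -48632/(-40948 + 88*I*sqrt(53))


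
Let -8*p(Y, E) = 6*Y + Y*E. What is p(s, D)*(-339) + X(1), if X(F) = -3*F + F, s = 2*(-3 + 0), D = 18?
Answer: -6104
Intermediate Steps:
s = -6 (s = 2*(-3) = -6)
X(F) = -2*F
p(Y, E) = -3*Y/4 - E*Y/8 (p(Y, E) = -(6*Y + Y*E)/8 = -(6*Y + E*Y)/8 = -3*Y/4 - E*Y/8)
p(s, D)*(-339) + X(1) = -1/8*(-6)*(6 + 18)*(-339) - 2*1 = -1/8*(-6)*24*(-339) - 2 = 18*(-339) - 2 = -6102 - 2 = -6104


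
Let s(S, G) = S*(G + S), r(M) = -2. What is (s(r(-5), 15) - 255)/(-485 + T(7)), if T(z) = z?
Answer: 281/478 ≈ 0.58787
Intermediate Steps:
(s(r(-5), 15) - 255)/(-485 + T(7)) = (-2*(15 - 2) - 255)/(-485 + 7) = (-2*13 - 255)/(-478) = (-26 - 255)*(-1/478) = -281*(-1/478) = 281/478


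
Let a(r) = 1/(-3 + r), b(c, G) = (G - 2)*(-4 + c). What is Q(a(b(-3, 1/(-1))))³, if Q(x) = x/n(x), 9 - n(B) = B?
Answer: 1/4173281 ≈ 2.3962e-7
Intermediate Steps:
n(B) = 9 - B
b(c, G) = (-4 + c)*(-2 + G) (b(c, G) = (-2 + G)*(-4 + c) = (-4 + c)*(-2 + G))
Q(x) = x/(9 - x)
Q(a(b(-3, 1/(-1))))³ = (-1/((-3 + (8 - 4/(-1) - 2*(-3) - 3/(-1)))*(-9 + 1/(-3 + (8 - 4/(-1) - 2*(-3) - 3/(-1))))))³ = (-1/((-3 + (8 - 4*(-1) + 6 - 1*(-3)))*(-9 + 1/(-3 + (8 - 4*(-1) + 6 - 1*(-3))))))³ = (-1/((-3 + (8 + 4 + 6 + 3))*(-9 + 1/(-3 + (8 + 4 + 6 + 3)))))³ = (-1/((-3 + 21)*(-9 + 1/(-3 + 21))))³ = (-1/(18*(-9 + 1/18)))³ = (-1*1/18/(-9 + 1/18))³ = (-1*1/18/(-161/18))³ = (-1*1/18*(-18/161))³ = (1/161)³ = 1/4173281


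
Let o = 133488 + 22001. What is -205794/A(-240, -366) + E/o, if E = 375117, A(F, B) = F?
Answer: 5348121891/6219560 ≈ 859.89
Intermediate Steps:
o = 155489
-205794/A(-240, -366) + E/o = -205794/(-240) + 375117/155489 = -205794*(-1/240) + 375117*(1/155489) = 34299/40 + 375117/155489 = 5348121891/6219560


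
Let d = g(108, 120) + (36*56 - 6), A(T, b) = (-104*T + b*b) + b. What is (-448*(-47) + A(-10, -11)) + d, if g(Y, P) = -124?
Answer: 24092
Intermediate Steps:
A(T, b) = b + b² - 104*T (A(T, b) = (-104*T + b²) + b = (b² - 104*T) + b = b + b² - 104*T)
d = 1886 (d = -124 + (36*56 - 6) = -124 + (2016 - 6) = -124 + 2010 = 1886)
(-448*(-47) + A(-10, -11)) + d = (-448*(-47) + (-11 + (-11)² - 104*(-10))) + 1886 = (21056 + (-11 + 121 + 1040)) + 1886 = (21056 + 1150) + 1886 = 22206 + 1886 = 24092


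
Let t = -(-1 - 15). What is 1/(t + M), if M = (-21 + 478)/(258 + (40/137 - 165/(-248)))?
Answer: 8798333/156300360 ≈ 0.056291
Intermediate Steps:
t = 16 (t = -1*(-16) = 16)
M = 15527032/8798333 (M = 457/(258 + (40*(1/137) - 165*(-1/248))) = 457/(258 + (40/137 + 165/248)) = 457/(258 + 32525/33976) = 457/(8798333/33976) = 457*(33976/8798333) = 15527032/8798333 ≈ 1.7648)
1/(t + M) = 1/(16 + 15527032/8798333) = 1/(156300360/8798333) = 8798333/156300360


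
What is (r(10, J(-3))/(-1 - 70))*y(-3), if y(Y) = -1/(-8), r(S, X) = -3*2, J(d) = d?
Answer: 3/284 ≈ 0.010563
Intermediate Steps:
r(S, X) = -6
y(Y) = 1/8 (y(Y) = -1*(-1/8) = 1/8)
(r(10, J(-3))/(-1 - 70))*y(-3) = (-6/(-1 - 70))*(1/8) = (-6/(-71))*(1/8) = -1/71*(-6)*(1/8) = (6/71)*(1/8) = 3/284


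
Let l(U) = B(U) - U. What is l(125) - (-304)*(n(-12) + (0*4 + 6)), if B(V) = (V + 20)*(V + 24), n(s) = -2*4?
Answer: 20872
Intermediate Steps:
n(s) = -8
B(V) = (20 + V)*(24 + V)
l(U) = 480 + U² + 43*U (l(U) = (480 + U² + 44*U) - U = 480 + U² + 43*U)
l(125) - (-304)*(n(-12) + (0*4 + 6)) = (480 + 125² + 43*125) - (-304)*(-8 + (0*4 + 6)) = (480 + 15625 + 5375) - (-304)*(-8 + (0 + 6)) = 21480 - (-304)*(-8 + 6) = 21480 - (-304)*(-2) = 21480 - 1*608 = 21480 - 608 = 20872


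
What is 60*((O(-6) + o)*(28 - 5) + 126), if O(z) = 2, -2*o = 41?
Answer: -17970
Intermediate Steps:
o = -41/2 (o = -½*41 = -41/2 ≈ -20.500)
60*((O(-6) + o)*(28 - 5) + 126) = 60*((2 - 41/2)*(28 - 5) + 126) = 60*(-37/2*23 + 126) = 60*(-851/2 + 126) = 60*(-599/2) = -17970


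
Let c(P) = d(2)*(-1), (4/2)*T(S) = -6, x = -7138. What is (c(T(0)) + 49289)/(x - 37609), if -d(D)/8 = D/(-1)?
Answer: -49273/44747 ≈ -1.1011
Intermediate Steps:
T(S) = -3 (T(S) = (1/2)*(-6) = -3)
d(D) = 8*D (d(D) = -8*D/(-1) = -8*D*(-1) = -(-8)*D = 8*D)
c(P) = -16 (c(P) = (8*2)*(-1) = 16*(-1) = -16)
(c(T(0)) + 49289)/(x - 37609) = (-16 + 49289)/(-7138 - 37609) = 49273/(-44747) = 49273*(-1/44747) = -49273/44747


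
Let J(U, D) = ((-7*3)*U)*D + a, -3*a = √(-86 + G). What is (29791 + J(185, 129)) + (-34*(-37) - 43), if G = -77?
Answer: -470159 - I*√163/3 ≈ -4.7016e+5 - 4.2557*I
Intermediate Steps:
a = -I*√163/3 (a = -√(-86 - 77)/3 = -I*√163/3 ≈ -4.2557*I)
J(U, D) = -21*D*U - I*√163/3 (J(U, D) = ((-7*3)*U)*D - I*√163/3 = (-21*U)*D - I*√163/3 = -21*D*U - I*√163/3)
(29791 + J(185, 129)) + (-34*(-37) - 43) = (29791 + (-21*129*185 - I*√163/3)) + (-34*(-37) - 43) = (29791 + (-501165 - I*√163/3)) + (1258 - 43) = (-471374 - I*√163/3) + 1215 = -470159 - I*√163/3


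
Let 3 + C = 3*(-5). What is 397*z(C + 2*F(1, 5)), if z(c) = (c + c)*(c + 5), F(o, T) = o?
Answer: 139744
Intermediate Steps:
C = -18 (C = -3 + 3*(-5) = -3 - 15 = -18)
z(c) = 2*c*(5 + c) (z(c) = (2*c)*(5 + c) = 2*c*(5 + c))
397*z(C + 2*F(1, 5)) = 397*(2*(-18 + 2*1)*(5 + (-18 + 2*1))) = 397*(2*(-18 + 2)*(5 + (-18 + 2))) = 397*(2*(-16)*(5 - 16)) = 397*(2*(-16)*(-11)) = 397*352 = 139744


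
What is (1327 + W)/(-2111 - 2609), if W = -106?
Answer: -1221/4720 ≈ -0.25869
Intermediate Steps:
(1327 + W)/(-2111 - 2609) = (1327 - 106)/(-2111 - 2609) = 1221/(-4720) = 1221*(-1/4720) = -1221/4720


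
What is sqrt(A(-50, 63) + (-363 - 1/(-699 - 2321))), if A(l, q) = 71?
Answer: I*sqrt(665788445)/1510 ≈ 17.088*I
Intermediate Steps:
sqrt(A(-50, 63) + (-363 - 1/(-699 - 2321))) = sqrt(71 + (-363 - 1/(-699 - 2321))) = sqrt(71 + (-363 - 1/(-3020))) = sqrt(71 + (-363 - 1*(-1/3020))) = sqrt(71 + (-363 + 1/3020)) = sqrt(71 - 1096259/3020) = sqrt(-881839/3020) = I*sqrt(665788445)/1510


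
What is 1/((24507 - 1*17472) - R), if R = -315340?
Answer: 1/322375 ≈ 3.1020e-6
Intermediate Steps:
1/((24507 - 1*17472) - R) = 1/((24507 - 1*17472) - 1*(-315340)) = 1/((24507 - 17472) + 315340) = 1/(7035 + 315340) = 1/322375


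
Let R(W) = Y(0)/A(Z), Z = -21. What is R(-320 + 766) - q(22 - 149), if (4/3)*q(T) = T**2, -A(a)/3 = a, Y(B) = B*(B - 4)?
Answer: -48387/4 ≈ -12097.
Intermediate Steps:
Y(B) = B*(-4 + B)
A(a) = -3*a
q(T) = 3*T**2/4
R(W) = 0 (R(W) = (0*(-4 + 0))/((-3*(-21))) = (0*(-4))/63 = 0*(1/63) = 0)
R(-320 + 766) - q(22 - 149) = 0 - 3*(22 - 149)**2/4 = 0 - 3*(-127)**2/4 = 0 - 3*16129/4 = 0 - 1*48387/4 = 0 - 48387/4 = -48387/4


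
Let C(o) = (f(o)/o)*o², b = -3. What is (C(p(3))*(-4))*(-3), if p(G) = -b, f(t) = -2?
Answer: -72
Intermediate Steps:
p(G) = 3 (p(G) = -1*(-3) = 3)
C(o) = -2*o (C(o) = (-2/o)*o² = -2*o)
(C(p(3))*(-4))*(-3) = (-2*3*(-4))*(-3) = -6*(-4)*(-3) = 24*(-3) = -72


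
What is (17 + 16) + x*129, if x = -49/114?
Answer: -853/38 ≈ -22.447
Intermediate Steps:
x = -49/114 (x = -49*1/114 = -49/114 ≈ -0.42982)
(17 + 16) + x*129 = (17 + 16) - 49/114*129 = 33 - 2107/38 = -853/38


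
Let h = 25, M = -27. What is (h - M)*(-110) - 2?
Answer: -5722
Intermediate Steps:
(h - M)*(-110) - 2 = (25 - 1*(-27))*(-110) - 2 = (25 + 27)*(-110) - 2 = 52*(-110) - 2 = -5720 - 2 = -5722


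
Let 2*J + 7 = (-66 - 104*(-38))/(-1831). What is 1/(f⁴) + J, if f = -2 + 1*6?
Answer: -2136153/468736 ≈ -4.5573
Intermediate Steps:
f = 4 (f = -2 + 6 = 4)
J = -16703/3662 (J = -7/2 + ((-66 - 104*(-38))/(-1831))/2 = -7/2 + ((-66 + 3952)*(-1/1831))/2 = -7/2 + (3886*(-1/1831))/2 = -7/2 + (½)*(-3886/1831) = -7/2 - 1943/1831 = -16703/3662 ≈ -4.5612)
1/(f⁴) + J = 1/(4⁴) - 16703/3662 = 1/256 - 16703/3662 = -2136153/468736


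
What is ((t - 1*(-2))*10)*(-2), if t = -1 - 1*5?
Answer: 80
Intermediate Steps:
t = -6 (t = -1 - 5 = -6)
((t - 1*(-2))*10)*(-2) = ((-6 - 1*(-2))*10)*(-2) = ((-6 + 2)*10)*(-2) = -4*10*(-2) = -40*(-2) = 80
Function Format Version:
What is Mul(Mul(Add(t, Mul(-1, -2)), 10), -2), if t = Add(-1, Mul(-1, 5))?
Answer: 80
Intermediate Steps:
t = -6 (t = Add(-1, -5) = -6)
Mul(Mul(Add(t, Mul(-1, -2)), 10), -2) = Mul(Mul(Add(-6, Mul(-1, -2)), 10), -2) = Mul(Mul(Add(-6, 2), 10), -2) = Mul(Mul(-4, 10), -2) = Mul(-40, -2) = 80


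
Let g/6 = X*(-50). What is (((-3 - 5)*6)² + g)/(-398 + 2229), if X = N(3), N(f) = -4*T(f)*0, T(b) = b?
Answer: 2304/1831 ≈ 1.2583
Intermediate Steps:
N(f) = 0 (N(f) = -4*f*0 = 0)
X = 0
g = 0 (g = 6*(0*(-50)) = 6*0 = 0)
(((-3 - 5)*6)² + g)/(-398 + 2229) = (((-3 - 5)*6)² + 0)/(-398 + 2229) = ((-8*6)² + 0)/1831 = ((-48)² + 0)*(1/1831) = (2304 + 0)*(1/1831) = 2304*(1/1831) = 2304/1831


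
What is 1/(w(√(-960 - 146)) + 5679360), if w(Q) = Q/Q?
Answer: 1/5679361 ≈ 1.7608e-7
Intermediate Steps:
w(Q) = 1
1/(w(√(-960 - 146)) + 5679360) = 1/(1 + 5679360) = 1/5679361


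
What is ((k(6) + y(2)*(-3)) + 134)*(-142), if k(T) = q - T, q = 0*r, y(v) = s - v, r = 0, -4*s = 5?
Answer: -39121/2 ≈ -19561.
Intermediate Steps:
s = -5/4 (s = -¼*5 = -5/4 ≈ -1.2500)
y(v) = -5/4 - v
q = 0 (q = 0*0 = 0)
k(T) = -T (k(T) = 0 - T = -T)
((k(6) + y(2)*(-3)) + 134)*(-142) = ((-1*6 + (-5/4 - 1*2)*(-3)) + 134)*(-142) = ((-6 + (-5/4 - 2)*(-3)) + 134)*(-142) = ((-6 - 13/4*(-3)) + 134)*(-142) = ((-6 + 39/4) + 134)*(-142) = (15/4 + 134)*(-142) = (551/4)*(-142) = -39121/2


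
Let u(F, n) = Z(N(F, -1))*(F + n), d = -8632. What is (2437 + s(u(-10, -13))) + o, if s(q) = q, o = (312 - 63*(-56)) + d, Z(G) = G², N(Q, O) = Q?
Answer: -4655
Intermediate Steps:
u(F, n) = F²*(F + n)
o = -4792 (o = (312 - 63*(-56)) - 8632 = (312 + 3528) - 8632 = 3840 - 8632 = -4792)
(2437 + s(u(-10, -13))) + o = (2437 + (-10)²*(-10 - 13)) - 4792 = (2437 + 100*(-23)) - 4792 = (2437 - 2300) - 4792 = 137 - 4792 = -4655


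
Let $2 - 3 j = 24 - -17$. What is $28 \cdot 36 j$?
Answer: $-13104$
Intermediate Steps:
$j = -13$ ($j = \frac{2}{3} - \frac{24 - -17}{3} = \frac{2}{3} - \frac{24 + 17}{3} = \frac{2}{3} - \frac{41}{3} = -13$)
$28 \cdot 36 j = 28 \cdot 36 \left(-13\right) = 1008 \left(-13\right) = -13104$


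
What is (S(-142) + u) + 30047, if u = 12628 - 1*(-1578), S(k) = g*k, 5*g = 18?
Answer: 218709/5 ≈ 43742.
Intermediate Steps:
g = 18/5 (g = (⅕)*18 = 18/5 ≈ 3.6000)
S(k) = 18*k/5
u = 14206 (u = 12628 + 1578 = 14206)
(S(-142) + u) + 30047 = ((18/5)*(-142) + 14206) + 30047 = (-2556/5 + 14206) + 30047 = 68474/5 + 30047 = 218709/5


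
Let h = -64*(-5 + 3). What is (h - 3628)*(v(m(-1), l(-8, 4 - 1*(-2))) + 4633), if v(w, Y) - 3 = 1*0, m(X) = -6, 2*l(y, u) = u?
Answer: -16226000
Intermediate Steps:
l(y, u) = u/2
h = 128 (h = -64*(-2) = -32*(-4) = 128)
v(w, Y) = 3 (v(w, Y) = 3 + 1*0 = 3 + 0 = 3)
(h - 3628)*(v(m(-1), l(-8, 4 - 1*(-2))) + 4633) = (128 - 3628)*(3 + 4633) = -3500*4636 = -16226000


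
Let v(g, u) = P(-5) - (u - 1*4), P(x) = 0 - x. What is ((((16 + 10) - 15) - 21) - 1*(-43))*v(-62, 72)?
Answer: -2079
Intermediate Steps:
P(x) = -x
v(g, u) = 9 - u (v(g, u) = -1*(-5) - (u - 1*4) = 5 - (u - 4) = 5 - (-4 + u) = 5 + (4 - u) = 9 - u)
((((16 + 10) - 15) - 21) - 1*(-43))*v(-62, 72) = ((((16 + 10) - 15) - 21) - 1*(-43))*(9 - 1*72) = (((26 - 15) - 21) + 43)*(9 - 72) = ((11 - 21) + 43)*(-63) = (-10 + 43)*(-63) = 33*(-63) = -2079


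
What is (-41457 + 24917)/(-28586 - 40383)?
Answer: 16540/68969 ≈ 0.23982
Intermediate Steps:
(-41457 + 24917)/(-28586 - 40383) = -16540/(-68969) = -16540*(-1/68969) = 16540/68969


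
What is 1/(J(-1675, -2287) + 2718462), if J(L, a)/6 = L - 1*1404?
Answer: 1/2699988 ≈ 3.7037e-7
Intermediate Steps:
J(L, a) = -8424 + 6*L (J(L, a) = 6*(L - 1*1404) = 6*(L - 1404) = 6*(-1404 + L) = -8424 + 6*L)
1/(J(-1675, -2287) + 2718462) = 1/((-8424 + 6*(-1675)) + 2718462) = 1/((-8424 - 10050) + 2718462) = 1/(-18474 + 2718462) = 1/2699988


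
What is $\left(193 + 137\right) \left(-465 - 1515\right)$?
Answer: $-653400$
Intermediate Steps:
$\left(193 + 137\right) \left(-465 - 1515\right) = 330 \left(-1980\right) = -653400$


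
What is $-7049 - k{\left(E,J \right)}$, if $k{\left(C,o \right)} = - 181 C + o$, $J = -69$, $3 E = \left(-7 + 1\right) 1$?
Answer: $-7342$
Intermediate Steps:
$E = -2$ ($E = \frac{\left(-7 + 1\right) 1}{3} = \frac{\left(-6\right) 1}{3} = \frac{1}{3} \left(-6\right) = -2$)
$k{\left(C,o \right)} = o - 181 C$
$-7049 - k{\left(E,J \right)} = -7049 - \left(-69 - -362\right) = -7049 - \left(-69 + 362\right) = -7049 - 293 = -7342$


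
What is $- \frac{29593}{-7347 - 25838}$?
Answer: $\frac{29593}{33185} \approx 0.89176$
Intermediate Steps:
$- \frac{29593}{-7347 - 25838} = - \frac{29593}{-33185} = \left(-29593\right) \left(- \frac{1}{33185}\right) = \frac{29593}{33185}$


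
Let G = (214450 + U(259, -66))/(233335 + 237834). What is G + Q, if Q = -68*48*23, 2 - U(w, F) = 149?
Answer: -1141012415/15199 ≈ -75072.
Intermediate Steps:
U(w, F) = -147 (U(w, F) = 2 - 1*149 = 2 - 149 = -147)
Q = -75072 (Q = -3264*23 = -75072)
G = 6913/15199 (G = (214450 - 147)/(233335 + 237834) = 214303/471169 = 214303*(1/471169) = 6913/15199 ≈ 0.45483)
G + Q = 6913/15199 - 75072 = -1141012415/15199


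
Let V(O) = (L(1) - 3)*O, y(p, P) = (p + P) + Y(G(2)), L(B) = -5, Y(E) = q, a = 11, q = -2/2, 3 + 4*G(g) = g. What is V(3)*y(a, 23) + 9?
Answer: -783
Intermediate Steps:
G(g) = -¾ + g/4
q = -1 (q = -2*½ = -1)
Y(E) = -1
y(p, P) = -1 + P + p (y(p, P) = (p + P) - 1 = (P + p) - 1 = -1 + P + p)
V(O) = -8*O (V(O) = (-5 - 3)*O = -8*O)
V(3)*y(a, 23) + 9 = (-8*3)*(-1 + 23 + 11) + 9 = -24*33 + 9 = -792 + 9 = -783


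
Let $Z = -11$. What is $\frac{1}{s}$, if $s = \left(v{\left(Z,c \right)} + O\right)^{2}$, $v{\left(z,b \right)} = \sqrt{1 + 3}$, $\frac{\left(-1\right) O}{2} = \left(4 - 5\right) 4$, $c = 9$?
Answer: $\frac{1}{100} \approx 0.01$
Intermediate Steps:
$O = 8$ ($O = - 2 \left(4 - 5\right) 4 = - 2 \left(\left(-1\right) 4\right) = \left(-2\right) \left(-4\right) = 8$)
$v{\left(z,b \right)} = 2$ ($v{\left(z,b \right)} = \sqrt{4} = 2$)
$s = 100$ ($s = \left(2 + 8\right)^{2} = 10^{2} = 100$)
$\frac{1}{s} = \frac{1}{100}$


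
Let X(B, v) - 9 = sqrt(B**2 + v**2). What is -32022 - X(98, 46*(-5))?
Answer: -32031 - 2*sqrt(15626) ≈ -32281.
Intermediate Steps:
X(B, v) = 9 + sqrt(B**2 + v**2)
-32022 - X(98, 46*(-5)) = -32022 - (9 + sqrt(98**2 + (46*(-5))**2)) = -32022 - (9 + sqrt(9604 + (-230)**2)) = -32022 - (9 + sqrt(9604 + 52900)) = -32022 - (9 + sqrt(62504)) = -32022 - (9 + 2*sqrt(15626)) = -32022 + (-9 - 2*sqrt(15626)) = -32031 - 2*sqrt(15626)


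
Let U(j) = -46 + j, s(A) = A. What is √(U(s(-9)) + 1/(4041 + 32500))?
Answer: 3*I*√8159824546/36541 ≈ 7.4162*I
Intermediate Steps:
√(U(s(-9)) + 1/(4041 + 32500)) = √((-46 - 9) + 1/(4041 + 32500)) = √(-55 + 1/36541) = √(-2009754/36541) = 3*I*√8159824546/36541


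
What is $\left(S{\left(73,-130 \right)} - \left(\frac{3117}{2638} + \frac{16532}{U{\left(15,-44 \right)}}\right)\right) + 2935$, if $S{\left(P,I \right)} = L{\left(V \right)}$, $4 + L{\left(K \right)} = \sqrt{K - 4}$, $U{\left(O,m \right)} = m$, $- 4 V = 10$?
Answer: $\frac{95920325}{29018} + \frac{i \sqrt{26}}{2} \approx 3305.5 + 2.5495 i$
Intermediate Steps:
$V = - \frac{5}{2}$ ($V = \left(- \frac{1}{4}\right) 10 = - \frac{5}{2} \approx -2.5$)
$L{\left(K \right)} = -4 + \sqrt{-4 + K}$ ($L{\left(K \right)} = -4 + \sqrt{K - 4} = -4 + \sqrt{-4 + K}$)
$S{\left(P,I \right)} = -4 + \frac{i \sqrt{26}}{2}$ ($S{\left(P,I \right)} = -4 + \sqrt{-4 - \frac{5}{2}} = -4 + \sqrt{- \frac{13}{2}} = -4 + \frac{i \sqrt{26}}{2}$)
$\left(S{\left(73,-130 \right)} - \left(\frac{3117}{2638} + \frac{16532}{U{\left(15,-44 \right)}}\right)\right) + 2935 = \left(\left(-4 + \frac{i \sqrt{26}}{2}\right) - \left(- \frac{4133}{11} + \frac{3117}{2638}\right)\right) + 2935 = \left(\left(-4 + \frac{i \sqrt{26}}{2}\right) - - \frac{10868567}{29018}\right) + 2935 = \left(\left(-4 + \frac{i \sqrt{26}}{2}\right) + \left(- \frac{3117}{2638} + \frac{4133}{11}\right)\right) + 2935 = \left(\left(-4 + \frac{i \sqrt{26}}{2}\right) + \frac{10868567}{29018}\right) + 2935 = \left(\frac{10752495}{29018} + \frac{i \sqrt{26}}{2}\right) + 2935 = \frac{95920325}{29018} + \frac{i \sqrt{26}}{2}$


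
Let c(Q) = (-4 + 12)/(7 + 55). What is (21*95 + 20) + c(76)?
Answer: 62469/31 ≈ 2015.1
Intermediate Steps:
c(Q) = 4/31 (c(Q) = 8/62 = 8*(1/62) = 4/31)
(21*95 + 20) + c(76) = (21*95 + 20) + 4/31 = (1995 + 20) + 4/31 = 2015 + 4/31 = 62469/31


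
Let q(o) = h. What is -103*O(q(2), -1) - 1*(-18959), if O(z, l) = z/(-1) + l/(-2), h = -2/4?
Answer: 18856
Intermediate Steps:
h = -1/2 (h = -2*1/4 = -1/2 ≈ -0.50000)
q(o) = -1/2
O(z, l) = -z - l/2 (O(z, l) = z*(-1) + l*(-1/2) = -z - l/2)
-103*O(q(2), -1) - 1*(-18959) = -103*(-1*(-1/2) - 1/2*(-1)) - 1*(-18959) = -103*(1/2 + 1/2) + 18959 = -103*1 + 18959 = -103 + 18959 = 18856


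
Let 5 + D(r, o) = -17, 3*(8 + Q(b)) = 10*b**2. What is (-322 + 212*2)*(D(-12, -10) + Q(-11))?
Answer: 38080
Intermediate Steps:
Q(b) = -8 + 10*b**2/3 (Q(b) = -8 + (10*b**2)/3 = -8 + 10*b**2/3)
D(r, o) = -22 (D(r, o) = -5 - 17 = -22)
(-322 + 212*2)*(D(-12, -10) + Q(-11)) = (-322 + 212*2)*(-22 + (-8 + (10/3)*(-11)**2)) = (-322 + 424)*(-22 + (-8 + (10/3)*121)) = 102*(-22 + (-8 + 1210/3)) = 102*(-22 + 1186/3) = 102*(1120/3) = 38080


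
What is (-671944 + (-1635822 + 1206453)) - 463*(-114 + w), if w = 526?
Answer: -1292069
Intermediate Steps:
(-671944 + (-1635822 + 1206453)) - 463*(-114 + w) = (-671944 + (-1635822 + 1206453)) - 463*(-114 + 526) = (-671944 - 429369) - 463*412 = -1101313 - 190756 = -1292069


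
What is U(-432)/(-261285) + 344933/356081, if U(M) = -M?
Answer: 29990663971/31012874695 ≈ 0.96704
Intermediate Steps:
U(-432)/(-261285) + 344933/356081 = -1*(-432)/(-261285) + 344933/356081 = 432*(-1/261285) + 344933*(1/356081) = -144/87095 + 344933/356081 = 29990663971/31012874695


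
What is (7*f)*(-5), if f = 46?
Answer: -1610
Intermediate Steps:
(7*f)*(-5) = (7*46)*(-5) = 322*(-5) = -1610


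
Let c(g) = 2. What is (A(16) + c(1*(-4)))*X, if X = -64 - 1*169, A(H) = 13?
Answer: -3495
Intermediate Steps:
X = -233 (X = -64 - 169 = -233)
(A(16) + c(1*(-4)))*X = (13 + 2)*(-233) = 15*(-233) = -3495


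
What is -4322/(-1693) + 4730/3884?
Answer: 12397269/3287806 ≈ 3.7707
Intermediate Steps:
-4322/(-1693) + 4730/3884 = -4322*(-1/1693) + 4730*(1/3884) = 4322/1693 + 2365/1942 = 12397269/3287806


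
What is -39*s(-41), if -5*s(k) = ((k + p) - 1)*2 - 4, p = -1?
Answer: -702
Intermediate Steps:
s(k) = 8/5 - 2*k/5 (s(k) = -(((k - 1) - 1)*2 - 4)/5 = -(((-1 + k) - 1)*2 - 4)/5 = -((-2 + k)*2 - 4)/5 = -((-4 + 2*k) - 4)/5 = -(-8 + 2*k)/5 = 8/5 - 2*k/5)
-39*s(-41) = -39*(8/5 - 2/5*(-41)) = -39*(8/5 + 82/5) = -39*18 = -702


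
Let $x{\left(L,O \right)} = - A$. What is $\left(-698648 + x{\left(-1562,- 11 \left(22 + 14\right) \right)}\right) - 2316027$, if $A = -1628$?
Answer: $-3013047$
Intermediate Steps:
$x{\left(L,O \right)} = 1628$ ($x{\left(L,O \right)} = \left(-1\right) \left(-1628\right) = 1628$)
$\left(-698648 + x{\left(-1562,- 11 \left(22 + 14\right) \right)}\right) - 2316027 = \left(-698648 + 1628\right) - 2316027 = -697020 - 2316027 = -3013047$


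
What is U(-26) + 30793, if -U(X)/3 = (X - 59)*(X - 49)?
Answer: 11668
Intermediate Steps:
U(X) = -3*(-59 + X)*(-49 + X) (U(X) = -3*(X - 59)*(X - 49) = -3*(-59 + X)*(-49 + X))
U(-26) + 30793 = (-8673 - 3*(-26)² + 324*(-26)) + 30793 = (-8673 - 3*676 - 8424) + 30793 = (-8673 - 2028 - 8424) + 30793 = -19125 + 30793 = 11668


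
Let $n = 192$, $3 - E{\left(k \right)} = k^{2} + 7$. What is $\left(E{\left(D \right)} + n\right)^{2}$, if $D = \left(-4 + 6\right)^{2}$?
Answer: $29584$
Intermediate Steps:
$D = 4$ ($D = 2^{2} = 4$)
$E{\left(k \right)} = -4 - k^{2}$ ($E{\left(k \right)} = 3 - \left(k^{2} + 7\right) = 3 - \left(7 + k^{2}\right) = -4 - k^{2}$)
$\left(E{\left(D \right)} + n\right)^{2} = \left(\left(-4 - 4^{2}\right) + 192\right)^{2} = \left(\left(-4 - 16\right) + 192\right)^{2} = \left(-20 + 192\right)^{2} = 172^{2} = 29584$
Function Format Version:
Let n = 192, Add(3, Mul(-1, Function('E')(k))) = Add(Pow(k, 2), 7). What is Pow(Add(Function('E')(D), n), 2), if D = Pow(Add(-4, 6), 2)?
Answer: 29584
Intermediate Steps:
D = 4 (D = Pow(2, 2) = 4)
Function('E')(k) = Add(-4, Mul(-1, Pow(k, 2))) (Function('E')(k) = Add(3, Mul(-1, Add(Pow(k, 2), 7))) = Add(3, Mul(-1, Add(7, Pow(k, 2)))) = Add(3, Add(-7, Mul(-1, Pow(k, 2)))) = Add(-4, Mul(-1, Pow(k, 2))))
Pow(Add(Function('E')(D), n), 2) = Pow(Add(Add(-4, Mul(-1, Pow(4, 2))), 192), 2) = Pow(Add(Add(-4, Mul(-1, 16)), 192), 2) = Pow(Add(Add(-4, -16), 192), 2) = Pow(Add(-20, 192), 2) = Pow(172, 2) = 29584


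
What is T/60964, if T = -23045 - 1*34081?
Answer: -28563/30482 ≈ -0.93705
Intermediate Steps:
T = -57126 (T = -23045 - 34081 = -57126)
T/60964 = -57126/60964 = -57126*1/60964 = -28563/30482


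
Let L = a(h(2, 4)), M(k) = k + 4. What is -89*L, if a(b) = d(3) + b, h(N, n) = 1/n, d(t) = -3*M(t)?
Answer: 7387/4 ≈ 1846.8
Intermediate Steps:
M(k) = 4 + k
d(t) = -12 - 3*t (d(t) = -3*(4 + t) = -12 - 3*t)
a(b) = -21 + b (a(b) = (-12 - 3*3) + b = (-12 - 9) + b = -21 + b)
L = -83/4 (L = -21 + 1/4 = -21 + ¼ = -83/4 ≈ -20.750)
-89*L = -89*(-83/4) = 7387/4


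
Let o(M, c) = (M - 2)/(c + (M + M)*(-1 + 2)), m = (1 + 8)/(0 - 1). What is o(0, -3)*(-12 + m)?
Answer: -14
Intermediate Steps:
m = -9 (m = 9/(-1) = 9*(-1) = -9)
o(M, c) = (-2 + M)/(c + 2*M) (o(M, c) = (-2 + M)/(c + (2*M)*1) = (-2 + M)/(c + 2*M))
o(0, -3)*(-12 + m) = ((-2 + 0)/(-3 + 2*0))*(-12 - 9) = (-2/(-3 + 0))*(-21) = (-2/(-3))*(-21) = -1/3*(-2)*(-21) = (2/3)*(-21) = -14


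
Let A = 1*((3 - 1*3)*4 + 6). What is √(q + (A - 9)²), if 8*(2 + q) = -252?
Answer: 7*I*√2/2 ≈ 4.9497*I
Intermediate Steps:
A = 6 (A = 1*((3 - 3)*4 + 6) = 1*(0*4 + 6) = 1*(0 + 6) = 1*6 = 6)
q = -67/2 (q = -2 + (⅛)*(-252) = -2 - 63/2 = -67/2 ≈ -33.500)
√(q + (A - 9)²) = √(-67/2 + (6 - 9)²) = √(-67/2 + (-3)²) = √(-67/2 + 9) = √(-49/2) = 7*I*√2/2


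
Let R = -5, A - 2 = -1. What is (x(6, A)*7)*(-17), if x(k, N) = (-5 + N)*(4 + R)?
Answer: -476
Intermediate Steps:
A = 1 (A = 2 - 1 = 1)
x(k, N) = 5 - N (x(k, N) = (-5 + N)*(4 - 5) = (-5 + N)*(-1) = 5 - N)
(x(6, A)*7)*(-17) = ((5 - 1*1)*7)*(-17) = ((5 - 1)*7)*(-17) = (4*7)*(-17) = 28*(-17) = -476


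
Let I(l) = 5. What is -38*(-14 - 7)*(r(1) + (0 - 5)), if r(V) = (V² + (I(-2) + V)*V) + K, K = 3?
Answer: 3990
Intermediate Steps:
r(V) = 3 + V² + V*(5 + V) (r(V) = (V² + (5 + V)*V) + 3 = (V² + V*(5 + V)) + 3 = 3 + V² + V*(5 + V))
-38*(-14 - 7)*(r(1) + (0 - 5)) = -38*(-14 - 7)*((3 + 2*1² + 5*1) + (0 - 5)) = -(-798)*((3 + 2*1 + 5) - 5) = -(-798)*((3 + 2 + 5) - 5) = -(-798)*(10 - 5) = -(-798)*5 = -38*(-105) = 3990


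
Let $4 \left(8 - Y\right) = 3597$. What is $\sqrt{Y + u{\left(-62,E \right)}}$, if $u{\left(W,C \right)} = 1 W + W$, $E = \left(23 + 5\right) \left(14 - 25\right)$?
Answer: $\frac{i \sqrt{4061}}{2} \approx 31.863 i$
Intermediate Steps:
$E = -308$ ($E = 28 \left(-11\right) = -308$)
$u{\left(W,C \right)} = 2 W$ ($u{\left(W,C \right)} = W + W = 2 W$)
$Y = - \frac{3565}{4}$ ($Y = 8 - \frac{3597}{4} = - \frac{3565}{4} \approx -891.25$)
$\sqrt{Y + u{\left(-62,E \right)}} = \sqrt{- \frac{3565}{4} + 2 \left(-62\right)} = \sqrt{- \frac{3565}{4} - 124} = \sqrt{- \frac{4061}{4}} = \frac{i \sqrt{4061}}{2}$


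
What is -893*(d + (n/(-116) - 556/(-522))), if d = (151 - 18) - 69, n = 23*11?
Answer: -58626343/1044 ≈ -56156.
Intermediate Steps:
n = 253
d = 64 (d = 133 - 69 = 64)
-893*(d + (n/(-116) - 556/(-522))) = -893*(64 + (253/(-116) - 556/(-522))) = -893*(64 + (253*(-1/116) - 556*(-1/522))) = -893*(64 + (-253/116 + 278/261)) = -893*(64 - 1165/1044) = -893*65651/1044 = -58626343/1044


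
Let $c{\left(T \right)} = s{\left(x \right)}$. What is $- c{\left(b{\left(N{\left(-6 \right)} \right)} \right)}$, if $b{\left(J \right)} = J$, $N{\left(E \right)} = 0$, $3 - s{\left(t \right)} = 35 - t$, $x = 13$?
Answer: $19$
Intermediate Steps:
$s{\left(t \right)} = -32 + t$ ($s{\left(t \right)} = 3 - \left(35 - t\right) = 3 + \left(-35 + t\right) = -32 + t$)
$c{\left(T \right)} = -19$ ($c{\left(T \right)} = -32 + 13 = -19$)
$- c{\left(b{\left(N{\left(-6 \right)} \right)} \right)} = \left(-1\right) \left(-19\right) = 19$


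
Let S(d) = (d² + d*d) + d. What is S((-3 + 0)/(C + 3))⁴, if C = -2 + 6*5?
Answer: 31640625/852891037441 ≈ 3.7098e-5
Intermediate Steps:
C = 28 (C = -2 + 30 = 28)
S(d) = d + 2*d² (S(d) = (d² + d²) + d = 2*d² + d = d + 2*d²)
S((-3 + 0)/(C + 3))⁴ = (((-3 + 0)/(28 + 3))*(1 + 2*((-3 + 0)/(28 + 3))))⁴ = ((-3/31)*(1 + 2*(-3/31)))⁴ = ((-3*1/31)*(1 + 2*(-3*1/31)))⁴ = (-3*(1 + 2*(-3/31))/31)⁴ = (-3*(1 - 6/31)/31)⁴ = (-3/31*25/31)⁴ = (-75/961)⁴ = 31640625/852891037441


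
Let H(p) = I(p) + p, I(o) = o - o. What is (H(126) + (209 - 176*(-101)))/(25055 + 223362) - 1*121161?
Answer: -30098434026/248417 ≈ -1.2116e+5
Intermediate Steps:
I(o) = 0
H(p) = p (H(p) = 0 + p = p)
(H(126) + (209 - 176*(-101)))/(25055 + 223362) - 1*121161 = (126 + (209 - 176*(-101)))/(25055 + 223362) - 1*121161 = (126 + (209 + 17776))/248417 - 121161 = (126 + 17985)*(1/248417) - 121161 = 18111*(1/248417) - 121161 = 18111/248417 - 121161 = -30098434026/248417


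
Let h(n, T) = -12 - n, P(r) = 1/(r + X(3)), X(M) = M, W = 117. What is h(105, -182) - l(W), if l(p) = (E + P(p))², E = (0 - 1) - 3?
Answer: -1914241/14400 ≈ -132.93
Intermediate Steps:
E = -4 (E = -1 - 3 = -4)
P(r) = 1/(3 + r) (P(r) = 1/(r + 3) = 1/(3 + r))
l(p) = (-4 + 1/(3 + p))²
h(105, -182) - l(W) = (-12 - 1*105) - (11 + 4*117)²/(3 + 117)² = (-12 - 105) - (11 + 468)²/120² = -117 - 479²/14400 = -117 - 229441/14400 = -1914241/14400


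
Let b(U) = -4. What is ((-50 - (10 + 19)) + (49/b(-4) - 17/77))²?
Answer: 793717929/94864 ≈ 8366.9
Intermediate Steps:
((-50 - (10 + 19)) + (49/b(-4) - 17/77))² = ((-50 - (10 + 19)) + (49/(-4) - 17/77))² = ((-50 - 1*29) + (49*(-¼) - 17*1/77))² = ((-50 - 29) + (-49/4 - 17/77))² = (-79 - 3841/308)² = (-28173/308)² = 793717929/94864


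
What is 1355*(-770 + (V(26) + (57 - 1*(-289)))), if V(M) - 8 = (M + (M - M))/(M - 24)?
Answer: -546065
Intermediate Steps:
V(M) = 8 + M/(-24 + M) (V(M) = 8 + (M + (M - M))/(M - 24) = 8 + (M + 0)/(-24 + M) = 8 + M/(-24 + M))
1355*(-770 + (V(26) + (57 - 1*(-289)))) = 1355*(-770 + (3*(-64 + 3*26)/(-24 + 26) + (57 - 1*(-289)))) = 1355*(-770 + (3*(-64 + 78)/2 + (57 + 289))) = 1355*(-770 + (3*(½)*14 + 346)) = 1355*(-770 + (21 + 346)) = 1355*(-770 + 367) = 1355*(-403) = -546065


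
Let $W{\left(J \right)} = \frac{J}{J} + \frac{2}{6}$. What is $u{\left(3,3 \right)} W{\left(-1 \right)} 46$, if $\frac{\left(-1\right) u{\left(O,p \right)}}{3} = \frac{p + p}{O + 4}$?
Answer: $- \frac{1104}{7} \approx -157.71$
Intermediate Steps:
$W{\left(J \right)} = \frac{4}{3}$ ($W{\left(J \right)} = 1 + 2 \cdot \frac{1}{6} = 1 + \frac{1}{3} = \frac{4}{3}$)
$u{\left(O,p \right)} = - \frac{6 p}{4 + O}$ ($u{\left(O,p \right)} = - 3 \frac{p + p}{O + 4} = - 3 \frac{2 p}{4 + O} = - \frac{6 p}{4 + O}$)
$u{\left(3,3 \right)} W{\left(-1 \right)} 46 = \left(-6\right) 3 \frac{1}{4 + 3} \cdot \frac{4}{3} \cdot 46 = \left(-6\right) 3 \cdot \frac{1}{7} \cdot \frac{4}{3} \cdot 46 = \left(- \frac{18}{7}\right) \frac{4}{3} \cdot 46 = \left(- \frac{24}{7}\right) 46 = - \frac{1104}{7}$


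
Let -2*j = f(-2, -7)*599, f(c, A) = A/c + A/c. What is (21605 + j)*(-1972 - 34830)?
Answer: -717951817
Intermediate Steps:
f(c, A) = 2*A/c
j = -4193/2 (j = -2*(-7)/(-2)*599/2 = -2*(-7)*(-1/2)*599/2 = -7*599/2 = -1/2*4193 = -4193/2 ≈ -2096.5)
(21605 + j)*(-1972 - 34830) = (21605 - 4193/2)*(-1972 - 34830) = (39017/2)*(-36802) = -717951817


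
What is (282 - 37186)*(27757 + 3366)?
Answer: -1148563192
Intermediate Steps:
(282 - 37186)*(27757 + 3366) = -36904*31123 = -1148563192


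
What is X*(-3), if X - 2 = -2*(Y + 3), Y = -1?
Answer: 6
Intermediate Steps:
X = -2 (X = 2 - 2*(-1 + 3) = 2 - 2*2 = 2 - 4 = -2)
X*(-3) = -2*(-3) = 6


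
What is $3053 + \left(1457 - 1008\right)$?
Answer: $3502$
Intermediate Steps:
$3053 + \left(1457 - 1008\right) = 3053 + 449 = 3502$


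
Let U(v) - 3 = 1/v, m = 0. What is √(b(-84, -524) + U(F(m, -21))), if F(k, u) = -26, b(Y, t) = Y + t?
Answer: I*√409006/26 ≈ 24.598*I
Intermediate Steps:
U(v) = 3 + 1/v
√(b(-84, -524) + U(F(m, -21))) = √((-84 - 524) + (3 + 1/(-26))) = √(-608 + (3 - 1/26)) = √(-608 + 77/26) = √(-15731/26) = I*√409006/26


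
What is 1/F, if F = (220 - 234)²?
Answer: 1/196 ≈ 0.0051020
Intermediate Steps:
F = 196 (F = (-14)² = 196)
1/F = 1/196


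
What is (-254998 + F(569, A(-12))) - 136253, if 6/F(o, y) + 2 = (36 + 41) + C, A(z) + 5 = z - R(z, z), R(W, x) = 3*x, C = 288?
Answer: -47341369/121 ≈ -3.9125e+5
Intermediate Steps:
A(z) = -5 - 2*z (A(z) = -5 + (z - 3*z) = -5 - 2*z)
F(o, y) = 2/121 (F(o, y) = 6/(-2 + ((36 + 41) + 288)) = 6/(-2 + (77 + 288)) = 6/(-2 + 365) = 6/363 = 6*(1/363) = 2/121)
(-254998 + F(569, A(-12))) - 136253 = (-254998 + 2/121) - 136253 = -30854756/121 - 136253 = -47341369/121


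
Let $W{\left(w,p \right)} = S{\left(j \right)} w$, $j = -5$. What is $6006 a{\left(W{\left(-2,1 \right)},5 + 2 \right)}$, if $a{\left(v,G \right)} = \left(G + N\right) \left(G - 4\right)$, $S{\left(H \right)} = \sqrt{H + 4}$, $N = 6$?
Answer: $234234$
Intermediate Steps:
$S{\left(H \right)} = \sqrt{4 + H}$
$W{\left(w,p \right)} = i w$ ($W{\left(w,p \right)} = \sqrt{4 - 5} w = \sqrt{-1} w = i w$)
$a{\left(v,G \right)} = \left(-4 + G\right) \left(6 + G\right)$ ($a{\left(v,G \right)} = \left(G + 6\right) \left(G - 4\right) = \left(6 + G\right) \left(-4 + G\right) = \left(-4 + G\right) \left(6 + G\right)$)
$6006 a{\left(W{\left(-2,1 \right)},5 + 2 \right)} = 6006 \left(-24 + \left(5 + 2\right)^{2} + 2 \left(5 + 2\right)\right) = 6006 \left(-24 + 7^{2} + 2 \cdot 7\right) = 6006 \left(-24 + 49 + 14\right) = 6006 \cdot 39 = 234234$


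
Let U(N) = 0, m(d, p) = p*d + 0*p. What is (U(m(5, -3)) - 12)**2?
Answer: 144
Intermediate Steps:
m(d, p) = d*p (m(d, p) = d*p + 0 = d*p)
(U(m(5, -3)) - 12)**2 = (0 - 12)**2 = (-12)**2 = 144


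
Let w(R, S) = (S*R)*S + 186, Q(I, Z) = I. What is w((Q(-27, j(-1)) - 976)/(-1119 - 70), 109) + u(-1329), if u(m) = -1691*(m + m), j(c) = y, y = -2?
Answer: 5356309939/1189 ≈ 4.5049e+6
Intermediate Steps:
j(c) = -2
w(R, S) = 186 + R*S² (w(R, S) = (R*S)*S + 186 = R*S² + 186 = 186 + R*S²)
u(m) = -3382*m
w((Q(-27, j(-1)) - 976)/(-1119 - 70), 109) + u(-1329) = (186 + ((-27 - 976)/(-1119 - 70))*109²) - 3382*(-1329) = (186 - 1003/(-1189)*11881) + 4494678 = (186 - 1003*(-1/1189)*11881) + 4494678 = (186 + (1003/1189)*11881) + 4494678 = (186 + 11916643/1189) + 4494678 = 12137797/1189 + 4494678 = 5356309939/1189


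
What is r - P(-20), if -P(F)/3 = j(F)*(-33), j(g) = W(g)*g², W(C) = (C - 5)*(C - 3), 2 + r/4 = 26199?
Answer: -22665212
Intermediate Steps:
r = 104788 (r = -8 + 4*26199 = -8 + 104796 = 104788)
W(C) = (-5 + C)*(-3 + C)
j(g) = g²*(15 + g² - 8*g) (j(g) = (15 + g² - 8*g)*g² = g²*(15 + g² - 8*g))
P(F) = 99*F²*(15 + F² - 8*F) (P(F) = -3*F²*(15 + F² - 8*F)*(-33) = -(-99)*F²*(15 + F² - 8*F) = 99*F²*(15 + F² - 8*F))
r - P(-20) = 104788 - 99*(-20)²*(15 + (-20)² - 8*(-20)) = 104788 - 99*400*(15 + 400 + 160) = 104788 - 99*400*575 = 104788 - 1*22770000 = 104788 - 22770000 = -22665212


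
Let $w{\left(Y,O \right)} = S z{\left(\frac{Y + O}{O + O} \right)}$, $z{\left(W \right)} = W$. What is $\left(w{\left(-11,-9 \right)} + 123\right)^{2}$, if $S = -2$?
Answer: $\frac{1181569}{81} \approx 14587.0$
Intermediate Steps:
$w{\left(Y,O \right)} = - \frac{O + Y}{O}$ ($w{\left(Y,O \right)} = - 2 \frac{Y + O}{O + O} = - 2 \frac{O + Y}{2 O} = - \frac{O + Y}{O}$)
$\left(w{\left(-11,-9 \right)} + 123\right)^{2} = \left(\frac{\left(-1\right) \left(-9\right) - -11}{-9} + 123\right)^{2} = \left(- \frac{9 + 11}{9} + 123\right)^{2} = \left(\left(- \frac{1}{9}\right) 20 + 123\right)^{2} = \left(- \frac{20}{9} + 123\right)^{2} = \left(\frac{1087}{9}\right)^{2} = \frac{1181569}{81}$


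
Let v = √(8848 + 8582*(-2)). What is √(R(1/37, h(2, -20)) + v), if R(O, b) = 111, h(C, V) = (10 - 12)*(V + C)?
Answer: √(111 + 6*I*√231) ≈ 11.284 + 4.0408*I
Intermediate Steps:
h(C, V) = -2*C - 2*V (h(C, V) = -2*(C + V) = -2*C - 2*V)
v = 6*I*√231 (v = √(8848 - 17164) = √(-8316) = 6*I*√231 ≈ 91.192*I)
√(R(1/37, h(2, -20)) + v) = √(111 + 6*I*√231)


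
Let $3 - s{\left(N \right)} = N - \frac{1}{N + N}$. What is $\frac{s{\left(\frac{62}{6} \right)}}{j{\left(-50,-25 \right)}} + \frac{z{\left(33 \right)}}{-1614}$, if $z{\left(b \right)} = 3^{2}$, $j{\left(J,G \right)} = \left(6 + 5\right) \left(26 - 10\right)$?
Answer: $- \frac{413599}{8805984} \approx -0.046968$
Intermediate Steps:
$j{\left(J,G \right)} = 176$ ($j{\left(J,G \right)} = 11 \cdot 16 = 176$)
$z{\left(b \right)} = 9$
$s{\left(N \right)} = 3 + \frac{1}{2 N} - N$ ($s{\left(N \right)} = 3 - \left(N - \frac{1}{N + N}\right) = 3 - \left(N - \frac{1}{2 N}\right) = 3 + \frac{1}{2 N} - N$)
$\frac{s{\left(\frac{62}{6} \right)}}{j{\left(-50,-25 \right)}} + \frac{z{\left(33 \right)}}{-1614} = \frac{3 + \frac{1}{2 \cdot \frac{62}{6}} - \frac{62}{6}}{176} + \frac{9}{-1614} = \left(3 + \frac{1}{2 \cdot 62 \cdot \frac{1}{6}} - 62 \cdot \frac{1}{6}\right) \frac{1}{176} + 9 \left(- \frac{1}{1614}\right) = \left(3 + \frac{1}{2 \cdot \frac{31}{3}} - \frac{31}{3}\right) \frac{1}{176} - \frac{3}{538} = \left(3 + \frac{1}{2} \cdot \frac{3}{31} - \frac{31}{3}\right) \frac{1}{176} - \frac{3}{538} = \left(3 + \frac{3}{62} - \frac{31}{3}\right) \frac{1}{176} - \frac{3}{538} = \left(- \frac{1355}{186}\right) \frac{1}{176} - \frac{3}{538} = - \frac{1355}{32736} - \frac{3}{538} = - \frac{413599}{8805984}$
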